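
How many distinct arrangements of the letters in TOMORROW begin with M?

420

Fix M in the first position and arrange the remaining 7 letters.
Those 7 letters have O appearing 3 times and R appearing twice, giving (7)!/(3!·2!) = 420.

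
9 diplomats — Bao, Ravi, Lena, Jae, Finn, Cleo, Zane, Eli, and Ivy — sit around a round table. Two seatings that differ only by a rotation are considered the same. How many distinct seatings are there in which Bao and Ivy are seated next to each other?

10080

Treat {Bao, Ivy} as one unit (2 internal orders) and seat the resulting 8 units around the table: (7)! circular arrangements.
So 2 × (7)! = 2 × 5040 = 10080.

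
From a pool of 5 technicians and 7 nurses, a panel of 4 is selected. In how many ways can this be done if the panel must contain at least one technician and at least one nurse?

455

With no constraint there are C(12,4) = 495 possible selections.
Subtract selections that omit an entire group: no technicians → C(7,4) = 35; no nurses → C(5,4) = 5.
Both groups omitted at once is impossible, so 495 − 40 = 455.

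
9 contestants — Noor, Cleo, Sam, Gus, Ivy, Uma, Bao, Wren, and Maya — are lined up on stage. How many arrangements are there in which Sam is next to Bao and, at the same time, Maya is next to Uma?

20160

Treat {Sam,Bao} as one block (2 orders) and {Maya,Uma} as another (2 orders).
That leaves 7 units to arrange: 2 × 2 × 7! = 4 × 5040 = 20160.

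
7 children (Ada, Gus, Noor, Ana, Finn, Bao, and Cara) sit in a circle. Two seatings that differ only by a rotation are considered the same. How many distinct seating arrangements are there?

Seat Ada anywhere (absorbing the rotational symmetry), then permute the other 6: (6)! = 720.

720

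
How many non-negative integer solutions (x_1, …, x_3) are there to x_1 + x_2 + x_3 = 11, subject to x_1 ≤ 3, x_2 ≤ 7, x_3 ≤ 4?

10

By stars and bars, unrestricted non-negative solutions to x_1+…+x_3 = 11 number C(11+2,2) = 78.
Subtract solutions that violate a single cap (substitute x_i' = x_i − (cap_i+1)): x_1 ≥ 4 gives C(9,2) = 36; x_2 ≥ 8 gives C(5,2) = 10; x_3 ≥ 5 gives C(8,2) = 28. Together 74.
Add back pairs where two caps are both exceeded: 0 + 6 + 0 = 6.
By inclusion–exclusion the count is 78 − 74 + 6 = 10.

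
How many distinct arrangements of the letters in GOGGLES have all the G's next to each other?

120

Treat the 3 copies of G as a single block. The multiset to arrange is then {GGG, E, L, O, S}, 5 items in all.
All 5 items are distinct, so there are (5)! = 120 arrangements.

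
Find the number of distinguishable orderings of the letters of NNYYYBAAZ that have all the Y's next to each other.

Treat the 3 copies of Y as a single block. The multiset to arrange is then {YYY, A, A, B, N, N, Z}, 7 items in all.
That gives (7)!/(2!·2!) = 1260 arrangements.

1260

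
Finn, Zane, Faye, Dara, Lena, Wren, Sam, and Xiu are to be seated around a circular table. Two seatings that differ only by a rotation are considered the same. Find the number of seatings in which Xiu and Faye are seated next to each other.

1440

Treat {Xiu, Faye} as one unit (2 internal orders) and seat the resulting 7 units around the table: (6)! circular arrangements.
So 2 × (6)! = 2 × 720 = 1440.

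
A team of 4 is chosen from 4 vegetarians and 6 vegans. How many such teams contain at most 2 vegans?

Split by how many vegans are chosen (0 through 2).
Sum: C(6,0)·C(4,4) + C(6,1)·C(4,3) + C(6,2)·C(4,2) = 1 + 24 + 90 = 115.

115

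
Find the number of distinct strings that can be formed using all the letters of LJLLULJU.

The 8 letters of LJLLULJU have repeats: J appearing twice, L appearing 4 times, and U appearing twice.
So there are 8! / (4!·2!·2!) = 420 distinguishable arrangements.

420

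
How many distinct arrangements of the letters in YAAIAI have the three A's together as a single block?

12

Treat the 3 copies of A as a single block. The multiset to arrange is then {AAA, I, I, Y}, 4 items in all.
That gives (4)!/(2!) = 12 arrangements.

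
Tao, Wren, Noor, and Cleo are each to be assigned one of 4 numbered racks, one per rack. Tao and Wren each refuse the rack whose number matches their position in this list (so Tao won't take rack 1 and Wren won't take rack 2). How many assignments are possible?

Let Aᵢ (for i ∈ {1, 2}) be the placements that put person i in their forbidden rack. Any j of these fix j positions, leaving (4−j)! ways to fill the rest, and there are C(2,j) ways to pick which j.
By inclusion–exclusion, the number of valid placements is Σ_{j=0}^{2} (−1)^j C(2,j)·(4−j)!.
Computing: 24 − 12 + 2 = 14.

14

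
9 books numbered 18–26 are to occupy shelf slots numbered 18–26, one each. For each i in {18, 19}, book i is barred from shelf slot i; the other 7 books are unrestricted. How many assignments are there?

Let Aᵢ (for i ∈ {18, 19}) be the placements that put book i in its forbidden shelf slot. Any j of these fix j positions, leaving (9−j)! ways to fill the rest, and there are C(2,j) ways to pick which j.
By inclusion–exclusion, the number of valid placements is Σ_{j=0}^{2} (−1)^j C(2,j)·(9−j)!.
Computing: 362880 − 80640 + 5040 = 287280.

287280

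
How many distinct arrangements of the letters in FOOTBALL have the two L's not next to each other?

7560

Total arrangements of FOOTBALL: 8!/(2!·2!) = 10080.
Arrangements with the L's together: treat LL as one letter, giving (7)!/(2!) = 2520.
Subtracting, 10080 − 2520 = 7560 arrangements keep the L's apart.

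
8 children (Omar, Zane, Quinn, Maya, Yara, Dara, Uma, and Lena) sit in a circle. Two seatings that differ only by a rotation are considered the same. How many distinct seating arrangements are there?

Around a circle, 8 distinct people have 8!/8 = (7)! = 5040 rotationally distinct seatings.

5040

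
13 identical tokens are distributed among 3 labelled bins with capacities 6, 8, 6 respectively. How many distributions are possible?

34

Ignoring the caps, the number of non-negative solutions to x_1+…+x_3 = 13 is C(15,2) = 105.
Subtract solutions that violate a single cap (substitute x_i' = x_i − (cap_i+1)): x_1 ≥ 7 gives C(8,2) = 28; x_2 ≥ 9 gives C(6,2) = 15; x_3 ≥ 7 gives C(8,2) = 28. Together 71.
No two caps can be exceeded simultaneously, so the pair terms are all 0.
By inclusion–exclusion the count is 105 − 71 + 0 = 34.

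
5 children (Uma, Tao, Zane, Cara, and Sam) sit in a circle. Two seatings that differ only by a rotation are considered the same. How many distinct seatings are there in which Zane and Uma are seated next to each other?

12

Glue Zane and Uma into a block (2 internal orders). Seating 4 units around a circle gives (3)! arrangements.
So 2 × (3)! = 2 × 6 = 12.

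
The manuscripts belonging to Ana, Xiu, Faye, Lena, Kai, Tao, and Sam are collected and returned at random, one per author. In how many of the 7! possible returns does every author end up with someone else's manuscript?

This is the derangement count D_7: permutations of 7 items with no fixed point.
By inclusion–exclusion this is Σ_{j=0}^{7} (−1)^j C(7,j)·(7−j)!.
Computing: 5040 − 5040 + 2520 − 840 + 210 − 42 + 7 − 1 = 1854.

1854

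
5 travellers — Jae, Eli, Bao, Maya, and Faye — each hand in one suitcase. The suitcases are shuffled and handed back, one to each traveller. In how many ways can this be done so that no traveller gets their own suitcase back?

This is the derangement count D_5: permutations of 5 items with no fixed point.
By inclusion–exclusion this is Σ_{j=0}^{5} (−1)^j C(5,j)·(5−j)!.
Computing: 120 − 120 + 60 − 20 + 5 − 1 = 44.

44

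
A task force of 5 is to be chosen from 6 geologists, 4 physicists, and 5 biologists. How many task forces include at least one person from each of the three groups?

Unrestricted: C(15,5) = 3003 ways to pick any 5 of the 15.
Subtract selections that omit an entire group: no geologists → C(9,5) = 126; no physicists → C(11,5) = 462; no biologists → C(10,5) = 252.
Add back selections omitting two groups (i.e. drawn from a single group): C(6,5) + C(4,5) + C(5,5) = 7.
By inclusion–exclusion: 3003 − 840 + 7 = 2170.

2170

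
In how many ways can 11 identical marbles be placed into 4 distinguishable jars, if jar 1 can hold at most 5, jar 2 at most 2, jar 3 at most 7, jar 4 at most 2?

36

By stars and bars, unrestricted non-negative solutions to x_1+…+x_4 = 11 number C(11+3,3) = 364.
Subtract solutions that violate a single cap (substitute x_i' = x_i − (cap_i+1)): x_1 ≥ 6 gives C(8,3) = 56; x_2 ≥ 3 gives C(11,3) = 165; x_3 ≥ 8 gives C(6,3) = 20; x_4 ≥ 3 gives C(11,3) = 165. Together 406.
Add back pairs where two caps are both exceeded: 10 + 0 + 10 + 1 + 56 + 1 = 78.
By inclusion–exclusion the count is 364 − 406 + 78 = 36.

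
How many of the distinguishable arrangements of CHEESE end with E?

With the last slot taken by E, it remains to arrange the other 5 letters (CHESE).
Those 5 letters have E appearing twice, giving (5)!/(2!) = 60.

60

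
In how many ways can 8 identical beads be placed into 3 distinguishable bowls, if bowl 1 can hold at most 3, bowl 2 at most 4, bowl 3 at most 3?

6

Ignoring the caps, the number of non-negative solutions to x_1+…+x_3 = 8 is C(10,2) = 45.
Subtract solutions that violate a single cap (substitute x_i' = x_i − (cap_i+1)): x_1 ≥ 4 gives C(6,2) = 15; x_2 ≥ 5 gives C(5,2) = 10; x_3 ≥ 4 gives C(6,2) = 15. Together 40.
Add back pairs where two caps are both exceeded: 0 + 1 + 0 = 1.
By inclusion–exclusion the count is 45 − 40 + 1 = 6.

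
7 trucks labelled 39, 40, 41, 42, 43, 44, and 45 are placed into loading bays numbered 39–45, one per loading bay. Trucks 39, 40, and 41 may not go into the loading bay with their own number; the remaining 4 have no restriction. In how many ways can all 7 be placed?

Let Aᵢ (for i ∈ {39, 40, 41}) be the placements that put truck i in its forbidden loading bay. Any j of these fix j positions, leaving (7−j)! ways to fill the rest, and there are C(3,j) ways to pick which j.
By inclusion–exclusion, the number of valid placements is Σ_{j=0}^{3} (−1)^j C(3,j)·(7−j)!.
Computing: 5040 − 2160 + 360 − 24 = 3216.

3216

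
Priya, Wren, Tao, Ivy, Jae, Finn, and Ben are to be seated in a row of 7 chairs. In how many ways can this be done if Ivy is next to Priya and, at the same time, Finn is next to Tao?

Treat {Ivy,Priya} as one block (2 orders) and {Finn,Tao} as another (2 orders).
That leaves 5 units to arrange: 2 × 2 × 5! = 4 × 120 = 480.

480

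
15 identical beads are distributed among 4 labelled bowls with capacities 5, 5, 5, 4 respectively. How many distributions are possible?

35

Ignoring the caps, the number of non-negative solutions to x_1+…+x_4 = 15 is C(18,3) = 816.
Subtract solutions that violate a single cap (substitute x_i' = x_i − (cap_i+1)): x_1 ≥ 6 gives C(12,3) = 220; x_2 ≥ 6 gives C(12,3) = 220; x_3 ≥ 6 gives C(12,3) = 220; x_4 ≥ 5 gives C(13,3) = 286. Together 946.
Add back pairs where two caps are both exceeded: 20 + 20 + 35 + 20 + 35 + 35 = 165.
By inclusion–exclusion the count is 816 − 946 + 165 = 35.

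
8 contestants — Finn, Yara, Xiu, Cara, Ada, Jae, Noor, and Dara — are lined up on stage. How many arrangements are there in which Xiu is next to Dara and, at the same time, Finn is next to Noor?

2880

Treat {Xiu,Dara} as one block (2 orders) and {Finn,Noor} as another (2 orders).
That leaves 6 units to arrange: 2 × 2 × 6! = 4 × 720 = 2880.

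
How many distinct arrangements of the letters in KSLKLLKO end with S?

With the last slot taken by S, it remains to arrange the other 7 letters (KLKLLKO).
Those 7 letters have K appearing 3 times and L appearing 3 times, giving (7)!/(3!·3!) = 140.

140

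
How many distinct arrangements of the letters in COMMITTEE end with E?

Fix E in the last position and arrange the remaining 8 letters.
Those 8 letters have M appearing twice and T appearing twice, giving (8)!/(2!·2!) = 10080.

10080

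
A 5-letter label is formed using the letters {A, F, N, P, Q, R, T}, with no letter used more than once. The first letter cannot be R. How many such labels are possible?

2160

The first letter has 7−1 = 6 choices (anything except R).
The remaining 4 letters are filled from the other 6 symbols without repetition: 6 × 5 × 4 × 3 = 360.
Total: 6 × 360 = 2160.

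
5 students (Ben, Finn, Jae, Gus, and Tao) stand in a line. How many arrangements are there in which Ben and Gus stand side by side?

Treat {Ben, Gus} as a single unit. There are 4 units to order, and the pair itself can be ordered 2 ways.
That gives 2 × 4! = 2 × 24 = 48.

48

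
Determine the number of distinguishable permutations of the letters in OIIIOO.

The 6 letters of OIIIOO have repeats: I appearing 3 times and O appearing 3 times.
Dividing 6! = 720 by 3!·3! = 36 for the repeated letters gives 20.

20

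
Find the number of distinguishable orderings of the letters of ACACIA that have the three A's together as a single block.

12

Treat the 3 copies of A as a single block. The multiset to arrange is then {AAA, C, C, I}, 4 items in all.
That gives (4)!/(2!) = 12 arrangements.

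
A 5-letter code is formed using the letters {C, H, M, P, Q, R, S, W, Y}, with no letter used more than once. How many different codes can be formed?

15120

With no repetition, fill the 5 letters in order: 9 choices, then 8, down to 5.
That product is 9 × 8 × 7 × 6 × 5 = 15120.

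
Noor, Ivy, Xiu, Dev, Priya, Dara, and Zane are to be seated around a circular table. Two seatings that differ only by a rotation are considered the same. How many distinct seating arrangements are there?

Seat Noor anywhere (absorbing the rotational symmetry), then permute the other 6: (6)! = 720.

720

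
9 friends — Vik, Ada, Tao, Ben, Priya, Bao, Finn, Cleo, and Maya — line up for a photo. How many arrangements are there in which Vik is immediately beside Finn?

Glue Vik and Finn into one block (2 internal orders), leaving 8 units to arrange in a row.
So the count is 2·(8)! = 80640.

80640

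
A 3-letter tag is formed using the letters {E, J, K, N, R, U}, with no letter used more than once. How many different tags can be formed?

This is a permutation of 3 out of 6: P(6,3) = 6!/3!.
That product is 6 × 5 × 4 = 120.

120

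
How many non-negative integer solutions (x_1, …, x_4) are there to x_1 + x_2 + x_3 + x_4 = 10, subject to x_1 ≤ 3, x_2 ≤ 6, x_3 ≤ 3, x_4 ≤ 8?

Without the upper bounds there are C(13,3) = 286 ways to split 10 among 4 variables.
Subtract solutions that violate a single cap (substitute x_i' = x_i − (cap_i+1)): x_1 ≥ 4 gives C(9,3) = 84; x_2 ≥ 7 gives C(6,3) = 20; x_3 ≥ 4 gives C(9,3) = 84; x_4 ≥ 9 gives C(4,3) = 4. Together 192.
Add back pairs where two caps are both exceeded: 0 + 10 + 0 + 0 + 0 + 0 = 10.
By inclusion–exclusion the count is 286 − 192 + 10 = 104.

104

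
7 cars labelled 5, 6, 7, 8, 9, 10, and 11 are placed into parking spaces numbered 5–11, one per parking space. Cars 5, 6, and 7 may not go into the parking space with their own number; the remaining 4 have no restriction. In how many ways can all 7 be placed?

Let Aᵢ (for i ∈ {5, 6, 7}) be the placements that put car i in its forbidden parking space. Any j of these fix j positions, leaving (7−j)! ways to fill the rest, and there are C(3,j) ways to pick which j.
By inclusion–exclusion, the number of valid placements is Σ_{j=0}^{3} (−1)^j C(3,j)·(7−j)!.
Computing: 5040 − 2160 + 360 − 24 = 3216.

3216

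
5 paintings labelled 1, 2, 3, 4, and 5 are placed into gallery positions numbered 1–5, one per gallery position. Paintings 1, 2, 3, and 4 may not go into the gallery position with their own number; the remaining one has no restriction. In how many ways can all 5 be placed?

53

Let Aᵢ (for 1 ≤ i ≤ 4) be the placements that put painting i in its forbidden gallery position. Any j of these fix j positions, leaving (5−j)! ways to fill the rest, and there are C(4,j) ways to pick which j.
By inclusion–exclusion, the number of valid placements is Σ_{j=0}^{4} (−1)^j C(4,j)·(5−j)!.
Computing: 120 − 96 + 36 − 8 + 1 = 53.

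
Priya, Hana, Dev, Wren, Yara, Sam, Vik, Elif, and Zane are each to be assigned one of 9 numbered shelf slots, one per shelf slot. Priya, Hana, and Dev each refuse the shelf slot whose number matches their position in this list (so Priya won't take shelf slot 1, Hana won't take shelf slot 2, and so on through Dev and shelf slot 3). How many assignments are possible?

256320

Let Aᵢ (for i ∈ {1, 2, 3}) be the placements that put person i in their forbidden shelf slot. Any j of these fix j positions, leaving (9−j)! ways to fill the rest, and there are C(3,j) ways to pick which j.
By inclusion–exclusion, the number of valid placements is Σ_{j=0}^{3} (−1)^j C(3,j)·(9−j)!.
Computing: 362880 − 120960 + 15120 − 720 = 256320.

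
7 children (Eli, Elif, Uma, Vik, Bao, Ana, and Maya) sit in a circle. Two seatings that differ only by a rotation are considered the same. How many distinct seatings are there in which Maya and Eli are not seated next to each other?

480

All circular seatings of 7 people number (6)! = 720.
Seatings with Maya beside Eli: treat them as a block with 2 internal orders, giving 2 × (5)! = 240.
Subtracting, 720 − 240 = 480.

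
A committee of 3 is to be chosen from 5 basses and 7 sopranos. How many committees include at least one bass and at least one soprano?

175

Total 3-person selections from all 12: C(12,3) = 220.
Subtract selections that omit an entire group: no basses → C(7,3) = 35; no sopranos → C(5,3) = 10.
Both groups omitted at once is impossible, so 220 − 45 = 175.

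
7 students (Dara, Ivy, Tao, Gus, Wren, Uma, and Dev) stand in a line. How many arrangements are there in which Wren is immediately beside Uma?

Glue Wren and Uma into one block (2 internal orders), leaving 6 units to arrange in a row.
That gives 2 × 6! = 2 × 720 = 1440.

1440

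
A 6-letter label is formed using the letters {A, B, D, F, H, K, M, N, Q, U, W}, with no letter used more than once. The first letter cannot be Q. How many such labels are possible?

The first letter has 11−1 = 10 choices (anything except Q).
The remaining 5 letters are filled from the other 10 symbols without repetition: 10 × 9 × 8 × 7 × 6 = 30240.
Total: 10 × 30240 = 302400.

302400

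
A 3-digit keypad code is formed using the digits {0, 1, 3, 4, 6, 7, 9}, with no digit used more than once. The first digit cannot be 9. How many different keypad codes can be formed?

180

The first digit has 7−1 = 6 choices (anything except 9).
The remaining 2 digits are filled from the other 6 symbols without repetition: 6 × 5 = 30.
Total: 6 × 30 = 180.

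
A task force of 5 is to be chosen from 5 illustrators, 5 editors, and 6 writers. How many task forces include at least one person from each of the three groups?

3200

Total 5-person selections from all 16: C(16,5) = 4368.
Selections missing a whole group: no illustrators → C(11,5) = 462; no editors → C(11,5) = 462; no writers → C(10,5) = 252.
Add back selections omitting two groups (i.e. drawn from a single group): C(5,5) + C(5,5) + C(6,5) = 8.
By inclusion–exclusion: 4368 − 1176 + 8 = 3200.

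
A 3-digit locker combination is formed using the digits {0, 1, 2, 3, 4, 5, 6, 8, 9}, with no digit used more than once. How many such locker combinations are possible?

504

With no repetition, fill the 3 digits in order: 9 choices, then 8, down to 7.
That product is 9 × 8 × 7 = 504.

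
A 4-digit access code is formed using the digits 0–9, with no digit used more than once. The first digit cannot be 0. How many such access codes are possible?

4536

The first digit has 10−1 = 9 choices (anything except 0).
The remaining 3 digits are filled from the other 9 symbols without repetition: 9 × 8 × 7 = 504.
Total: 9 × 504 = 4536.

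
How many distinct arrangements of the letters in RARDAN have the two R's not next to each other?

Total arrangements of RARDAN: 6!/(2!·2!) = 180.
If the two R's are adjacent, glue them into one block, leaving 5 items to arrange: (5)!/(2!) = 60 ways.
Hence 180 − 60 = 120.

120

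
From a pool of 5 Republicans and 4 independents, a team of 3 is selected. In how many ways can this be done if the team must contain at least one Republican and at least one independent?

Unrestricted: C(9,3) = 84 ways to pick any 3 of the 9.
Subtract selections that omit an entire group: no Republicans → C(4,3) = 4; no independents → C(5,3) = 10.
Both groups omitted at once is impossible, so 84 − 14 = 70.

70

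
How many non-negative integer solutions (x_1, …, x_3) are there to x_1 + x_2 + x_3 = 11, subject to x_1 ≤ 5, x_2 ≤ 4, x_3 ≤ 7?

20

Without the upper bounds there are C(13,2) = 78 ways to split 11 among 3 variables.
Subtract solutions that violate a single cap (substitute x_i' = x_i − (cap_i+1)): x_1 ≥ 6 gives C(7,2) = 21; x_2 ≥ 5 gives C(8,2) = 28; x_3 ≥ 8 gives C(5,2) = 10. Together 59.
Add back pairs where two caps are both exceeded: 1 + 0 + 0 = 1.
By inclusion–exclusion the count is 78 − 59 + 1 = 20.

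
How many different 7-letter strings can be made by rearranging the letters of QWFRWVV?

The 7 letters of QWFRWVV have repeats: V appearing twice and W appearing twice.
The number of distinct arrangements is 7!/(2!·2!) = 5040/4 = 1260.

1260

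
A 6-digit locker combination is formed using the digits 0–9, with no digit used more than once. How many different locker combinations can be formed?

With no repetition, fill the 6 digits in order: 10 choices, then 9, down to 5.
10 × 9 × 8 × 7 × 6 × 5 = 151200.

151200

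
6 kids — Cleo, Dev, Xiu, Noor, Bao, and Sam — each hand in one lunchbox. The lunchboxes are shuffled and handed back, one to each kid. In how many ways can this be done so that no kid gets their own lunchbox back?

Count assignments avoiding every fixed point. For any j of the 6 kids fixed to their own lunchbox, the other 6−j can be arranged in (6−j)! ways.
By inclusion–exclusion this is Σ_{j=0}^{6} (−1)^j C(6,j)·(6−j)!.
Computing: 720 − 720 + 360 − 120 + 30 − 6 + 1 = 265.

265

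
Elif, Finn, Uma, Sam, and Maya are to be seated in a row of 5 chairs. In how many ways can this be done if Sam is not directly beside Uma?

72

There are 5! = 120 arrangements in all. If Sam and Uma are adjacent, merging them into one block gives 2·(4)! = 48 arrangements.
So 120 − 48 = 72 arrangements keep them apart.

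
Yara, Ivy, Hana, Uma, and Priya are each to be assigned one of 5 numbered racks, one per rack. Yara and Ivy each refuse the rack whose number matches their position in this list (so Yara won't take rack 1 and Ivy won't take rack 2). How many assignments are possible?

78

Let Aᵢ (for i ∈ {1, 2}) be the placements that put person i in their forbidden rack. Any j of these fix j positions, leaving (5−j)! ways to fill the rest, and there are C(2,j) ways to pick which j.
By inclusion–exclusion, the number of valid placements is Σ_{j=0}^{2} (−1)^j C(2,j)·(5−j)!.
Computing: 120 − 48 + 6 = 78.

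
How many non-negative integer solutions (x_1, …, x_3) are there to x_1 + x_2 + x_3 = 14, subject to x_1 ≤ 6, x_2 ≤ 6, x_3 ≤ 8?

28

Ignoring the caps, the number of non-negative solutions to x_1+…+x_3 = 14 is C(16,2) = 120.
Subtract solutions that violate a single cap (substitute x_i' = x_i − (cap_i+1)): x_1 ≥ 7 gives C(9,2) = 36; x_2 ≥ 7 gives C(9,2) = 36; x_3 ≥ 9 gives C(7,2) = 21. Together 93.
Add back pairs where two caps are both exceeded: 1 + 0 + 0 = 1.
By inclusion–exclusion the count is 120 − 93 + 1 = 28.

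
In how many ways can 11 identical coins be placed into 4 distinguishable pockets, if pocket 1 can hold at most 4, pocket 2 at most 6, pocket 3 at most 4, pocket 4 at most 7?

By stars and bars, unrestricted non-negative solutions to x_1+…+x_4 = 11 number C(11+3,3) = 364.
Subtract solutions that violate a single cap (substitute x_i' = x_i − (cap_i+1)): x_1 ≥ 5 gives C(9,3) = 84; x_2 ≥ 7 gives C(7,3) = 35; x_3 ≥ 5 gives C(9,3) = 84; x_4 ≥ 8 gives C(6,3) = 20. Together 223.
Add back pairs where two caps are both exceeded: 0 + 4 + 0 + 0 + 0 + 0 = 4.
By inclusion–exclusion the count is 364 − 223 + 4 = 145.

145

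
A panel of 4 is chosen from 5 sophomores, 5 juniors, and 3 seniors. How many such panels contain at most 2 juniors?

630

Split by how many juniors are chosen (0 through 2).
Sum: C(5,0)·C(8,4) + C(5,1)·C(8,3) + C(5,2)·C(8,2) = 70 + 280 + 280 = 630.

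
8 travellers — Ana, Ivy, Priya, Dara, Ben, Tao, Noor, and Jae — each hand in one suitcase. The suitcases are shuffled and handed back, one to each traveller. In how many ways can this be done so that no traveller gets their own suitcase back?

This is the derangement count D_8: permutations of 8 items with no fixed point.
By inclusion–exclusion this is Σ_{j=0}^{8} (−1)^j C(8,j)·(8−j)!.
Computing: 40320 − 40320 + 20160 − 6720 + 1680 − 336 + 56 − 8 + 1 = 14833.

14833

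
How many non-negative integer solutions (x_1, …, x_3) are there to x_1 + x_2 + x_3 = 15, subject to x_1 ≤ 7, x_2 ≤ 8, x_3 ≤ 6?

Ignoring the caps, the number of non-negative solutions to x_1+…+x_3 = 15 is C(17,2) = 136.
Subtract solutions that violate a single cap (substitute x_i' = x_i − (cap_i+1)): x_1 ≥ 8 gives C(9,2) = 36; x_2 ≥ 9 gives C(8,2) = 28; x_3 ≥ 7 gives C(10,2) = 45. Together 109.
Add back pairs where two caps are both exceeded: 0 + 1 + 0 = 1.
By inclusion–exclusion the count is 136 − 109 + 1 = 28.

28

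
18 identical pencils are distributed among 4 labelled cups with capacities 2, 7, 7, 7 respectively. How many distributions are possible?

Ignoring the caps, the number of non-negative solutions to x_1+…+x_4 = 18 is C(21,3) = 1330.
Subtract solutions that violate a single cap (substitute x_i' = x_i − (cap_i+1)): x_1 ≥ 3 gives C(18,3) = 816; x_2 ≥ 8 gives C(13,3) = 286; x_3 ≥ 8 gives C(13,3) = 286; x_4 ≥ 8 gives C(13,3) = 286. Together 1674.
Add back pairs where two caps are both exceeded: 120 + 120 + 120 + 10 + 10 + 10 = 390.
By inclusion–exclusion the count is 1330 − 1674 + 390 = 46.

46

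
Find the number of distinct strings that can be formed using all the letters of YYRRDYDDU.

5040

The 9 letters of YYRRDYDDU have repeats: D appearing 3 times, R appearing twice, and Y appearing 3 times.
Dividing 9! = 362880 by 3!·3!·2! = 72 for the repeated letters gives 5040.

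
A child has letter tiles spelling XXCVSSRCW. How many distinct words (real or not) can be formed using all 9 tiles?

45360

The 9 letters of XXCVSSRCW have repeats: C appearing twice, S appearing twice, and X appearing twice.
Dividing 9! = 362880 by 2!·2!·2! = 8 for the repeated letters gives 45360.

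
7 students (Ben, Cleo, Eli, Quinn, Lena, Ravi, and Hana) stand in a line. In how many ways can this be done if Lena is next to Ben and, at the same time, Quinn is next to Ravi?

480

Treat {Lena,Ben} as one block (2 orders) and {Quinn,Ravi} as another (2 orders).
That leaves 5 units to arrange: 2 × 2 × 5! = 4 × 120 = 480.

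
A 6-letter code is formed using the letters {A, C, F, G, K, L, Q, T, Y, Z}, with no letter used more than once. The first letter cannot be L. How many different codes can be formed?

The first letter has 10−1 = 9 choices (anything except L).
The remaining 5 letters are filled from the other 9 symbols without repetition: 9 × 8 × 7 × 6 × 5 = 15120.
Total: 9 × 15120 = 136080.

136080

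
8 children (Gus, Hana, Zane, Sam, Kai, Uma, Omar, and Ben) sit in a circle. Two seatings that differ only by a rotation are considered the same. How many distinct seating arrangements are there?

5040

Around a circle, 8 distinct people have 8!/8 = (7)! = 5040 rotationally distinct seatings.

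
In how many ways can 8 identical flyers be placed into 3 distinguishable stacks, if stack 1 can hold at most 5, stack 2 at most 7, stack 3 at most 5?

By stars and bars, unrestricted non-negative solutions to x_1+…+x_3 = 8 number C(8+2,2) = 45.
Subtract solutions that violate a single cap (substitute x_i' = x_i − (cap_i+1)): x_1 ≥ 6 gives C(4,2) = 6; x_2 ≥ 8 gives C(2,2) = 1; x_3 ≥ 6 gives C(4,2) = 6. Together 13.
No two caps can be exceeded simultaneously, so the pair terms are all 0.
By inclusion–exclusion the count is 45 − 13 + 0 = 32.

32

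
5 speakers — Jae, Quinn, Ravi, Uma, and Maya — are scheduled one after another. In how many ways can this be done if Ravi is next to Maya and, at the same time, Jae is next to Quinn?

24

Treat {Ravi,Maya} as one block (2 orders) and {Jae,Quinn} as another (2 orders).
That leaves 3 units to arrange: 2 × 2 × 3! = 4 × 6 = 24.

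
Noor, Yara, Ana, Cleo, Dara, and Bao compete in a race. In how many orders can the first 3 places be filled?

This is an ordered selection of 3 from 6: P(6,3).
That gives 6 × 5 × 4 = 120.

120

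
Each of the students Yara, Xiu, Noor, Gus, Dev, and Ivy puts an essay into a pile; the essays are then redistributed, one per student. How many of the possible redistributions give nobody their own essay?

Let Aᵢ be the assignments in which student i gets their own essay. We want the size of the complement of A₁∪…∪A_6.
By inclusion–exclusion this is Σ_{j=0}^{6} (−1)^j C(6,j)·(6−j)!.
Computing: 720 − 720 + 360 − 120 + 30 − 6 + 1 = 265.

265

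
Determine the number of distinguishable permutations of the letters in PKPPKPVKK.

Letter multiplicities in PKPPKPVKK: K×4, P×4, V×1.
So there are 9! / (4!·4!) = 630 distinguishable arrangements.

630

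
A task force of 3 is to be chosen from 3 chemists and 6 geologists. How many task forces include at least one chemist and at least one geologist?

63

With no constraint there are C(9,3) = 84 possible selections.
Selections missing a whole group: no chemists → C(6,3) = 20; no geologists → C(3,3) = 1.
Both groups omitted at once is impossible, so 84 − 21 = 63.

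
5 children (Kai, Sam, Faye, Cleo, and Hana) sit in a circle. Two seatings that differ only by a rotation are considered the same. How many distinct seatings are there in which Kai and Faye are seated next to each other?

Treat {Kai, Faye} as one unit (2 internal orders) and seat the resulting 4 units around the table: (3)! circular arrangements.
So 2 × (3)! = 2 × 6 = 12.

12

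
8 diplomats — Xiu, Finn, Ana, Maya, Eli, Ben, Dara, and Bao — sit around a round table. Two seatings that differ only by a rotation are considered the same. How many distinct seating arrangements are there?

5040

Around a circle, 8 distinct people have 8!/8 = (7)! = 5040 rotationally distinct seatings.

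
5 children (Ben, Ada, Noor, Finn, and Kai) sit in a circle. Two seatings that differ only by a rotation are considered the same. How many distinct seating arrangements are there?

24

Fix one person's seat to break rotational symmetry; the remaining 4 people can be arranged in (4)! = 24 ways.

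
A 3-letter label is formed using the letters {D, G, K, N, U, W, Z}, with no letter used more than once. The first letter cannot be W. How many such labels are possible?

The first letter has 7−1 = 6 choices (anything except W).
The remaining 2 letters are filled from the other 6 symbols without repetition: 6 × 5 = 30.
Total: 6 × 30 = 180.

180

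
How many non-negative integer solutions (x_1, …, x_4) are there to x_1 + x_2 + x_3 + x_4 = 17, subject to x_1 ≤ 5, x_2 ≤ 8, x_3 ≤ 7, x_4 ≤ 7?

227

Without the upper bounds there are C(20,3) = 1140 ways to split 17 among 4 variables.
Subtract solutions that violate a single cap (substitute x_i' = x_i − (cap_i+1)): x_1 ≥ 6 gives C(14,3) = 364; x_2 ≥ 9 gives C(11,3) = 165; x_3 ≥ 8 gives C(12,3) = 220; x_4 ≥ 8 gives C(12,3) = 220. Together 969.
Add back pairs where two caps are both exceeded: 10 + 20 + 20 + 1 + 1 + 4 = 56.
By inclusion–exclusion the count is 1140 − 969 + 56 = 227.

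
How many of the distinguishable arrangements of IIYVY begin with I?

12

Fix I in the first position and arrange the remaining 4 letters.
Those 4 letters have Y appearing twice, giving (4)!/(2!) = 12.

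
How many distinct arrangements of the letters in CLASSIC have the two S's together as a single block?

Treat the 2 copies of S as a single block. The multiset to arrange is then {SS, A, C, C, I, L}, 6 items in all.
That gives (6)!/(2!) = 360 arrangements.

360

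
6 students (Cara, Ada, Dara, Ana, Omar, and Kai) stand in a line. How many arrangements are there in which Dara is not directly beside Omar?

There are 6! = 720 arrangements in all. If Dara and Omar are adjacent, merging them into one block gives 2·(5)! = 240 arrangements.
So 720 − 240 = 480 arrangements keep them apart.

480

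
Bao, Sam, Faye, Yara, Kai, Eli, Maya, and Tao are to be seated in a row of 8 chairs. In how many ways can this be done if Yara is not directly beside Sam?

There are 8! = 40320 arrangements in all. If Yara and Sam are adjacent, merging them into one block gives 2·(7)! = 10080 arrangements.
Complementary counting: 40320 − 10080 = 30240.

30240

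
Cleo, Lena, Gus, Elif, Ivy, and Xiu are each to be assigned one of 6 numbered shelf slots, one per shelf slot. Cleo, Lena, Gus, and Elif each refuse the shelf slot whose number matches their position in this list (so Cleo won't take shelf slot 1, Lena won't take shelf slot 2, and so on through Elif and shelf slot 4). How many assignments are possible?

Let Aᵢ (for 1 ≤ i ≤ 4) be the placements that put person i in their forbidden shelf slot. Any j of these fix j positions, leaving (6−j)! ways to fill the rest, and there are C(4,j) ways to pick which j.
By inclusion–exclusion, the number of valid placements is Σ_{j=0}^{4} (−1)^j C(4,j)·(6−j)!.
Computing: 720 − 480 + 144 − 24 + 2 = 362.

362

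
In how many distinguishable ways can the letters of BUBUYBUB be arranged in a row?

BUBUYBUB has 8 letters with B appearing 4 times and U appearing 3 times.
Dividing 8! = 40320 by 4!·3! = 144 for the repeated letters gives 280.

280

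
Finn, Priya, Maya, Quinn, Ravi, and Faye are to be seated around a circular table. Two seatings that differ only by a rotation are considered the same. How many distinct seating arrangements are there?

120

Around a circle, 6 distinct people have 6!/6 = (5)! = 120 rotationally distinct seatings.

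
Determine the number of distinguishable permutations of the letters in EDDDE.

The 5 letters of EDDDE have repeats: D appearing 3 times and E appearing twice.
The number of distinct arrangements is 5!/(3!·2!) = 120/12 = 10.

10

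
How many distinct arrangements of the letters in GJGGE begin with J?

4

Fix J in the first position and arrange the remaining 4 letters.
Those 4 letters have G appearing 3 times, giving (4)!/(3!) = 4.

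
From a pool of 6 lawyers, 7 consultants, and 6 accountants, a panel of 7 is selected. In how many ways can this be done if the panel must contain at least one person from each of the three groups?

46165

Total 7-person selections from all 19: C(19,7) = 50388.
Subtract selections that omit an entire group: no lawyers → C(13,7) = 1716; no consultants → C(12,7) = 792; no accountants → C(13,7) = 1716.
Add back selections omitting two groups (i.e. drawn from a single group): C(6,7) + C(7,7) + C(6,7) = 1.
By inclusion–exclusion: 50388 − 4224 + 1 = 46165.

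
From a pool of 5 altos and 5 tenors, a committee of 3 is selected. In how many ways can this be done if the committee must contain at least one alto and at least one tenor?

100

Unrestricted: C(10,3) = 120 ways to pick any 3 of the 10.
Selections missing a whole group: no altos → C(5,3) = 10; no tenors → C(5,3) = 10.
Both groups omitted at once is impossible, so 120 − 20 = 100.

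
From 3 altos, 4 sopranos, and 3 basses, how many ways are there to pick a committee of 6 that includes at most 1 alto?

70

Split by how many altos are chosen (0 through 1).
Sum: C(3,0)·C(7,6) + C(3,1)·C(7,5) = 7 + 63 = 70.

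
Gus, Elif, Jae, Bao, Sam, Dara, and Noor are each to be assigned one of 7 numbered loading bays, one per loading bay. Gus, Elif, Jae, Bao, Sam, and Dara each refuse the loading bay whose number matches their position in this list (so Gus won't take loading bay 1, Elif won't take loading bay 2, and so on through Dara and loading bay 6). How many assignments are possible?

Let Aᵢ (for 1 ≤ i ≤ 6) be the placements that put person i in their forbidden loading bay. Any j of these fix j positions, leaving (7−j)! ways to fill the rest, and there are C(6,j) ways to pick which j.
By inclusion–exclusion, the number of valid placements is Σ_{j=0}^{6} (−1)^j C(6,j)·(7−j)!.
Computing: 5040 − 4320 + 1800 − 480 + 90 − 12 + 1 = 2119.

2119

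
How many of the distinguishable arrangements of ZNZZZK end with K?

5

Fix K in the last position and arrange the remaining 5 letters.
Those 5 letters have Z appearing 4 times, giving (5)!/(4!) = 5.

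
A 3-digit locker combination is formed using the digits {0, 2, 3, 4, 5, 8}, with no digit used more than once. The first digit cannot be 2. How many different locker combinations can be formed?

100

The first digit has 6−1 = 5 choices (anything except 2).
The remaining 2 digits are filled from the other 5 symbols without repetition: 5 × 4 = 20.
Total: 5 × 20 = 100.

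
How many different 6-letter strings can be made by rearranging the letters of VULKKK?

120

The 6 letters of VULKKK have repeats: K appearing 3 times.
So there are 6! / (3!) = 120 distinguishable arrangements.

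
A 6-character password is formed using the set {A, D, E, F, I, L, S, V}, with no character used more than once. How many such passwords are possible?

20160

This is a permutation of 6 out of 8: P(8,6) = 8!/2!.
That product is 8 × 7 × 6 × 5 × 4 × 3 = 20160.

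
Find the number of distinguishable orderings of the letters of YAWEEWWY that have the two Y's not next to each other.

1260

There are 8!/(3!·2!·2!) = 1680 arrangements of YAWEEWWY in total.
If the two Y's are adjacent, glue them into one block, leaving 7 items to arrange: (7)!/(3!·2!) = 420 ways.
Subtracting, 1680 − 420 = 1260 arrangements keep the Y's apart.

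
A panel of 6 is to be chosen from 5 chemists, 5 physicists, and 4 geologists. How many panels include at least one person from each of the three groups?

With no constraint there are C(14,6) = 3003 possible selections.
Subtract selections that omit an entire group: no chemists → C(9,6) = 84; no physicists → C(9,6) = 84; no geologists → C(10,6) = 210.
Add back selections omitting two groups (i.e. drawn from a single group): C(5,6) + C(5,6) + C(4,6) = 0.
By inclusion–exclusion: 3003 − 378 + 0 = 2625.

2625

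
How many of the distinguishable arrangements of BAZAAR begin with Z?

20

Fix Z in the first position and arrange the remaining 5 letters.
Those 5 letters have A appearing 3 times, giving (5)!/(3!) = 20.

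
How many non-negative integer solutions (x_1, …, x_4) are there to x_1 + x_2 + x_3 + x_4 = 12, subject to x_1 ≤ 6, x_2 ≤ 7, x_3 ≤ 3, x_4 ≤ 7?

Without the upper bounds there are C(15,3) = 455 ways to split 12 among 4 variables.
Subtract solutions that violate a single cap (substitute x_i' = x_i − (cap_i+1)): x_1 ≥ 7 gives C(8,3) = 56; x_2 ≥ 8 gives C(7,3) = 35; x_3 ≥ 4 gives C(11,3) = 165; x_4 ≥ 8 gives C(7,3) = 35. Together 291.
Add back pairs where two caps are both exceeded: 0 + 4 + 0 + 1 + 0 + 1 = 6.
By inclusion–exclusion the count is 455 − 291 + 6 = 170.

170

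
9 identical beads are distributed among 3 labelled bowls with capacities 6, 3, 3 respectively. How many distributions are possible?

10

By stars and bars, unrestricted non-negative solutions to x_1+…+x_3 = 9 number C(9+2,2) = 55.
Subtract solutions that violate a single cap (substitute x_i' = x_i − (cap_i+1)): x_1 ≥ 7 gives C(4,2) = 6; x_2 ≥ 4 gives C(7,2) = 21; x_3 ≥ 4 gives C(7,2) = 21. Together 48.
Add back pairs where two caps are both exceeded: 0 + 0 + 3 = 3.
By inclusion–exclusion the count is 55 − 48 + 3 = 10.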